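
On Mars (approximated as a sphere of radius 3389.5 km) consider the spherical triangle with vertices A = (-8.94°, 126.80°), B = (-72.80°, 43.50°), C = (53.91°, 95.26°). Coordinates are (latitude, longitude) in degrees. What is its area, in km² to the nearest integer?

Side lengths (central angles): a = 2.2971, b = 1.1914, c = 1.3872 rad; semiperimeter s = 2.4379.
By l'Huilier's theorem, tan(E/4) = √[tan(s/2) tan((s−a)/2) tan((s−b)/2) tan((s−c)/2)], giving spherical excess E = 1.1026 rad.
Area = E·R² = 1.1026 × (3389.5)² ≈ 12667255 km².

12667255 km²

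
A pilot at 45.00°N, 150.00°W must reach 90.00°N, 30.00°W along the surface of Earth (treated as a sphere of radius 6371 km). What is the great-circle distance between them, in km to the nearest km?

Let φ₁ = 0.7854 rad, φ₂ = 1.5708 rad, and Δλ = 2.0944 rad.
cos c = sin φ₁ sin φ₂ + cos φ₁ cos φ₂ cos Δλ = (0.7071)(1.0000) + (0.7071)(0.0000)(-0.5000) = 0.70711,
so c = arccos(0.70711) = 0.78540 rad.
Distance = R·c = 6371 × 0.7854 ≈ 5004 km.

5004 km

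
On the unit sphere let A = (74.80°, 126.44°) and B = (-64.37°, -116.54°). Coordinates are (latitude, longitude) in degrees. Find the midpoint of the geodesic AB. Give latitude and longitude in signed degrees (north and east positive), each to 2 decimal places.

Central angle δ = 2.7429 rad. Interpolating on the sphere with fraction f = 0.5:
P = [sin((1−f)δ)·A + sin(fδ)·B] / sin δ = 2.5252·A + 2.5252·B in Cartesian coordinates,
giving P = (-0.8813, -0.4446, 0.1601), i.e. latitude 9.21°, longitude -153.23°.

9.21°, -153.23°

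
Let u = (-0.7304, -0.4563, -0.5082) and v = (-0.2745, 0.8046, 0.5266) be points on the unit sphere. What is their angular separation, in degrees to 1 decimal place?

u·v = -0.4343; |u| = 1.0000, |v| = 1.0000.
cos θ = (u·v)/(|u||v|) = -0.4343, so θ = 115.7°.

115.7°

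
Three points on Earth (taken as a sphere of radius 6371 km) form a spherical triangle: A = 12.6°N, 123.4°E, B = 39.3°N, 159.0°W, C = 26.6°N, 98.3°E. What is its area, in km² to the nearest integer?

Side lengths (central angles): a = 1.4389, b = 0.4781, c = 1.2658 rad; semiperimeter s = 1.5914.
By l'Huilier's theorem, tan(E/4) = √[tan(s/2) tan((s−a)/2) tan((s−b)/2) tan((s−c)/2)], giving spherical excess E = 0.3561 rad.
Area = E·R² = 0.3561 × (6371)² ≈ 14454762 km².

14454762 km²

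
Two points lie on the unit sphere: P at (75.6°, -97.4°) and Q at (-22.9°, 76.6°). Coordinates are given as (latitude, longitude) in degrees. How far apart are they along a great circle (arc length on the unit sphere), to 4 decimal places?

In radians: φ₁ = 1.3195, φ₂ = -0.3997, Δλ = 174.000° = 3.0369 rad.
cos c = sin φ₁ sin φ₂ + cos φ₁ cos φ₂ cos Δλ = (0.9686)(-0.3891) + (0.2487)(0.9212)(-0.9945) = -0.60473,
so c = arccos(-0.60473) = 2.22023 rad.
On the unit sphere the arc length equals the central angle: 2.2202.

2.2202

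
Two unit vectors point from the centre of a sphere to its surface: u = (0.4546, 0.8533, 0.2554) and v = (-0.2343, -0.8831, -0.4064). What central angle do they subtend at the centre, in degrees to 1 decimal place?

u·v = -0.9639; |u| = 1.0000, |v| = 1.0000.
cos θ = (u·v)/(|u||v|) = -0.9639, so θ = 164.6°.

164.6°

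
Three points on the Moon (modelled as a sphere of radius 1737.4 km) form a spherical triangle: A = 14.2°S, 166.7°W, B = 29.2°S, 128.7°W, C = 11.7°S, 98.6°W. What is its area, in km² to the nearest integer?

435549 km²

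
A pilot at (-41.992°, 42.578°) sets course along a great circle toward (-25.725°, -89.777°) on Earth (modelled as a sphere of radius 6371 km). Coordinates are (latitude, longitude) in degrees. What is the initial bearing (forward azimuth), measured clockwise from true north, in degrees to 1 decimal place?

222.4°

With φ₁ = -0.7329, φ₂ = -0.4490, Δλ = -2.3100 rad, the forward-azimuth formula gives
θ = atan2( sin Δλ cos φ₂ , cos φ₁ sin φ₂ − sin φ₁ cos φ₂ cos Δλ ) = atan2(-0.6657, -0.7287) = -137.58°.
Adding 360° brings this into [0°, 360°): 222.4°.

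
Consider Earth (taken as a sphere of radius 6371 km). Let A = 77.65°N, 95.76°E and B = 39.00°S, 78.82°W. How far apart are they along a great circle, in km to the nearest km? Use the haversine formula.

15710 km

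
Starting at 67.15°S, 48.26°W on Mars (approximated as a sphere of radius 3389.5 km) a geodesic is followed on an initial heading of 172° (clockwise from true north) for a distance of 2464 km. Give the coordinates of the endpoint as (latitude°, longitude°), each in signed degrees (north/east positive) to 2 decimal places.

-70.76°, 115.44°

Angular distance δ = d/R = 2464/3389.5 = 0.72695 rad; initial bearing θ = 3.0020 rad.
sin φ₂ = sin φ₁ cos δ + cos φ₁ sin δ cos θ = (-0.9215)(0.7472) + (0.3883)(0.6646)(-0.9903) = -0.9441, so φ₂ = -70.76°.
Δλ = atan2(sin θ sin δ cos φ₁, cos δ − sin φ₁ sin φ₂) = atan2(0.0359, -0.1228) = 163.701°.
λ₂ = -48.260° + 163.701° = 115.44°.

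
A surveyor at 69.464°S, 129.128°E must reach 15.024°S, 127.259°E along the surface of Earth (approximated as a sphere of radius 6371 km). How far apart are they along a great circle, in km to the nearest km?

In radians: φ₁ = -1.2124, φ₂ = -0.2622, Δλ = -1.869° = -0.0326 rad.
Haversine: a = sin²(Δφ/2) + cos φ₁ cos φ₂ sin²(Δλ/2) = 0.2092 + (0.3508)(0.9658)(0.0003) = 0.20931.
Central angle c = 2·arcsin(√a) = 0.95038 rad.
Distance = R·c = 6371 × 0.9504 ≈ 6055 km.

6055 km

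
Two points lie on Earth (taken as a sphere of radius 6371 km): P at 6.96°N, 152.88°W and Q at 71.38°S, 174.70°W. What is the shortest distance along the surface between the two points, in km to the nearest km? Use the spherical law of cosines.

Let φ₁ = 0.1215 rad, φ₂ = -1.2458 rad, and Δλ = -0.3808 rad.
cos c = sin φ₁ sin φ₂ + cos φ₁ cos φ₂ cos Δλ = (0.1212)(-0.9477) + (0.9926)(0.3193)(0.9284) = 0.17940,
so c = arccos(0.17940) = 1.39042 rad.
Distance = R·c = 6371 × 1.3904 ≈ 8858 km.

8858 km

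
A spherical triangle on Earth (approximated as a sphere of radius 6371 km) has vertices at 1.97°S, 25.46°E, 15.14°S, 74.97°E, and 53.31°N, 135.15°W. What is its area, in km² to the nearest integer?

81384497 km²

Side lengths (central angles): a = 2.3579, b = 2.2029, c = 0.8823 rad; semiperimeter s = 2.7215.
By l'Huilier's theorem, tan(E/4) = √[tan(s/2) tan((s−a)/2) tan((s−b)/2) tan((s−c)/2)], giving spherical excess E = 2.0051 rad.
Area = E·R² = 2.0051 × (6371)² ≈ 81384497 km².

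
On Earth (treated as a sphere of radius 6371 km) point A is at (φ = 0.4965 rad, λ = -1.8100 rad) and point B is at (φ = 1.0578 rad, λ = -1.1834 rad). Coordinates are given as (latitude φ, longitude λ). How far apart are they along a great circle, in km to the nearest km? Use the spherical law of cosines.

Let φ₁ = 0.4965 rad, φ₂ = 1.0578 rad, and Δλ = 0.6266 rad.
cos c = sin φ₁ sin φ₂ + cos φ₁ cos φ₂ cos Δλ = (0.4764)(0.8713) + (0.8793)(0.4908)(0.8100) = 0.76458,
so c = arccos(0.76458) = 0.70040 rad.
Distance = R·c = 6371 × 0.7004 ≈ 4462 km.

4462 km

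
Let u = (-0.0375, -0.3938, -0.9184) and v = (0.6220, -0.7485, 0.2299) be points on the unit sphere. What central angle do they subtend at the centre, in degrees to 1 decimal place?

u·v = 0.0603; |u| = 1.0000, |v| = 1.0000.
cos θ = (u·v)/(|u||v|) = 0.0603, so θ = 86.5°.

86.5°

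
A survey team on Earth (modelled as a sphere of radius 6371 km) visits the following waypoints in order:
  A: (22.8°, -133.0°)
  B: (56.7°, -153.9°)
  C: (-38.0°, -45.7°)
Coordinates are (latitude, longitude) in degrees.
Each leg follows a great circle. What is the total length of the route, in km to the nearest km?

18648 km

Leg A→B: central angle 0.6490 rad, distance 4134.5 km.
Leg B→C: central angle 2.2780 rad, distance 14513.1 km.
Total: 4134.5 + 14513.1 ≈ 18648 km.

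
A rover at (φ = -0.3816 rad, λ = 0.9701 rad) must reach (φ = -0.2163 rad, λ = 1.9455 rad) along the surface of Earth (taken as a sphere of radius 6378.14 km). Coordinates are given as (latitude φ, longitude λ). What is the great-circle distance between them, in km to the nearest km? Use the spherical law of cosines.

Let φ₁ = -0.3816 rad, φ₂ = -0.2163 rad, and Δλ = 0.9754 rad.
cos c = sin φ₁ sin φ₂ + cos φ₁ cos φ₂ cos Δλ = (-0.3724)(-0.2146) + (0.9281)(0.9767)(0.5608) = 0.58829,
so c = arccos(0.58829) = 0.94185 rad.
Distance = R·c = 6378.14 × 0.9419 ≈ 6007 km.

6007 km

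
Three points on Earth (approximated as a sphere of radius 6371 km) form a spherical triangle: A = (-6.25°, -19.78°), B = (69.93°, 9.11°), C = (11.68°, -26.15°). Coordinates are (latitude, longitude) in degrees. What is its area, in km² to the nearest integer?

Side lengths (central angles): a = 1.0877, b = 0.3319, c = 1.3731 rad; semiperimeter s = 1.3963.
By l'Huilier's theorem, tan(E/4) = √[tan(s/2) tan((s−a)/2) tan((s−b)/2) tan((s−c)/2)], giving spherical excess E = 0.1195 rad.
Area = E·R² = 0.1195 × (6371)² ≈ 4850901 km².

4850901 km²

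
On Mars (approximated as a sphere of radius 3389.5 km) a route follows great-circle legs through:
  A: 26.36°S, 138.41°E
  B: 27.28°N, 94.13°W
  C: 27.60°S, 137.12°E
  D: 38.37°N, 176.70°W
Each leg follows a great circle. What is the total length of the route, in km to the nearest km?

Leg A→B: central angle 2.3293 rad, distance 7895.3 km.
Leg B→C: central angle 2.3537 rad, distance 7977.9 km.
Leg C→D: central angle 1.3761 rad, distance 4664.2 km.
Total: 7895.3 + 7977.9 + 4664.2 ≈ 20537 km.

20537 km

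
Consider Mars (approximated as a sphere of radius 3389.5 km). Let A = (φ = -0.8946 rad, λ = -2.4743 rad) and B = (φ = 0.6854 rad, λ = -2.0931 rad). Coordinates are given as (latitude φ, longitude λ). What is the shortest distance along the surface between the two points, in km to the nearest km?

Let φ₁ = -0.8946 rad, φ₂ = 0.6854 rad, and Δλ = 0.3812 rad.
cos c = sin φ₁ sin φ₂ + cos φ₁ cos φ₂ cos Δλ = (-0.7800)(0.6330) + (0.6258)(0.7742)(0.9282) = -0.04398,
so c = arccos(-0.04398) = 1.61479 rad.
Distance = R·c = 3389.5 × 1.6148 ≈ 5473 km.

5473 km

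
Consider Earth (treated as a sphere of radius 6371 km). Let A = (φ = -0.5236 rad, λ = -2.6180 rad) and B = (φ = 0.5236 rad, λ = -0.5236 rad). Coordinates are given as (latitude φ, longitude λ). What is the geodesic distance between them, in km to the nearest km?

In radians: φ₁ = -0.5236, φ₂ = 0.5236, Δλ = 120.000° = 2.0944 rad.
Haversine: a = sin²(Δφ/2) + cos φ₁ cos φ₂ sin²(Δλ/2) = 0.2500 + (0.8660)(0.8660)(0.7500) = 0.81250.
Central angle c = 2·arcsin(√a) = 2.24593 rad.
Distance = R·c = 6371 × 2.2459 ≈ 14309 km.

14309 km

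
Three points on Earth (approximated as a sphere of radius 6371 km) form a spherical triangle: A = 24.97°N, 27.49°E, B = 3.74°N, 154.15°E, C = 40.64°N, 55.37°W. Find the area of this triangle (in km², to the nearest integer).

100686828 km²

Side lengths (central angles): a = 2.2350, b = 1.2021, c = 2.1090 rad; semiperimeter s = 2.7730.
By l'Huilier's theorem, tan(E/4) = √[tan(s/2) tan((s−a)/2) tan((s−b)/2) tan((s−c)/2)], giving spherical excess E = 2.4806 rad.
Area = E·R² = 2.4806 × (6371)² ≈ 100686828 km².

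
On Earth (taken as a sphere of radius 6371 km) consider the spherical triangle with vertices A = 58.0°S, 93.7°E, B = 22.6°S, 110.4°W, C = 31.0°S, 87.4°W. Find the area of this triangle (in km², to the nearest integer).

16202995 km²

Side lengths (central angles): a = 0.3862, b = 1.5882, c = 1.6918 rad; semiperimeter s = 1.8330.
By l'Huilier's theorem, tan(E/4) = √[tan(s/2) tan((s−a)/2) tan((s−b)/2) tan((s−c)/2)], giving spherical excess E = 0.3992 rad.
Area = E·R² = 0.3992 × (6371)² ≈ 16202995 km².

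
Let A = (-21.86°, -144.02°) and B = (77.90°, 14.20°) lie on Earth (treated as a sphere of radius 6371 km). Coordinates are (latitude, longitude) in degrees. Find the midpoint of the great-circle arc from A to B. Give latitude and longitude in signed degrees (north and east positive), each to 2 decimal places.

The central angle between A and B is δ = 2.1469 rad.
With f = 0.5, the slerp weights are sin((1−f)δ)/sin δ = 1.0480 and sin(fδ)/sin δ = 1.0480.
Weighted sum of the unit vectors: (1.0480)·(-0.7510,-0.5453,-0.3723) + (1.0480)·(0.2032,0.0514,0.9778) = (-0.5741, -0.5175, 0.6345).
Converting back: φ = atan2(z, √(x²+y²)) = 39.38°, λ = atan2(y, x) = -137.97°.

39.38°, -137.97°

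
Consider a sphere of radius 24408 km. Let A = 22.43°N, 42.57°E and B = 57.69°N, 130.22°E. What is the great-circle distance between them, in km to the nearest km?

29801 km

In radians: φ₁ = 0.3915, φ₂ = 1.0069, Δλ = 87.650° = 1.5298 rad.
cos c = sin φ₁ sin φ₂ + cos φ₁ cos φ₂ cos Δλ = (0.3816)(0.8452) + (0.9243)(0.5345)(0.0410) = 0.34274,
so c = arccos(0.34274) = 1.22097 rad.
Distance = R·c = 24408 × 1.2210 ≈ 29801 km.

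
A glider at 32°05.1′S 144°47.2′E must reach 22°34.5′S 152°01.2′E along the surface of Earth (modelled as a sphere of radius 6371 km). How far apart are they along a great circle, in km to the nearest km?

In radians: φ₁ = -0.5600, φ₂ = -0.3940, Δλ = 7.233° = 0.1262 rad.
Haversine: a = sin²(Δφ/2) + cos φ₁ cos φ₂ sin²(Δλ/2) = 0.0069 + (0.8473)(0.9234)(0.0040) = 0.00998.
Central angle c = 2·arcsin(√a) = 0.20018 rad.
Distance = R·c = 6371 × 0.2002 ≈ 1275 km.

1275 km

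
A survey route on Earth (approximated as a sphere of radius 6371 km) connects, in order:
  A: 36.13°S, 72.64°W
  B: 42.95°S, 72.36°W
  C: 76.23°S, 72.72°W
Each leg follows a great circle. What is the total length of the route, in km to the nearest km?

Leg A→B: central angle 0.1191 rad, distance 758.7 km.
Leg B→C: central angle 0.5809 rad, distance 3700.6 km.
Total: 758.7 + 3700.6 ≈ 4459 km.

4459 km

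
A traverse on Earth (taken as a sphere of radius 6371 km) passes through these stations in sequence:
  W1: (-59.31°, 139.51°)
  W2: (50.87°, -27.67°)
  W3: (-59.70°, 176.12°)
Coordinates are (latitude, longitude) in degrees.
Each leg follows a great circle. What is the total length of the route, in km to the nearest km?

37008 km

Leg W1→W2: central angle 2.9471 rad, distance 18775.8 km.
Leg W2→W3: central angle 2.8617 rad, distance 18232.1 km.
Total: 18775.8 + 18232.1 ≈ 37008 km.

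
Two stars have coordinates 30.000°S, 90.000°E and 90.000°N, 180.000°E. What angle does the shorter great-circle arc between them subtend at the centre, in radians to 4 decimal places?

2.0944 rad

Let φ₁ = -0.5236 rad, φ₂ = 1.5708 rad, and Δλ = 1.5708 rad.
Haversine: a = sin²(Δφ/2) + cos φ₁ cos φ₂ sin²(Δλ/2) = 0.7500 + (0.8660)(0.0000)(0.5000) = 0.75000.
Central angle c = 2·arcsin(√a) = 2.09440 rad.
So the angular separation is 2.0944 rad.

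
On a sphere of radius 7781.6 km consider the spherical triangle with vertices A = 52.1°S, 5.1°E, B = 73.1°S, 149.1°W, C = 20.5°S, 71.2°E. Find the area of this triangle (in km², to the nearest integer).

35306661 km²

Side lengths (central angles): a = 1.4430, b = 1.0362, c = 0.9345 rad; semiperimeter s = 1.7069.
By l'Huilier's theorem, tan(E/4) = √[tan(s/2) tan((s−a)/2) tan((s−b)/2) tan((s−c)/2)], giving spherical excess E = 0.5831 rad.
Area = E·R² = 0.5831 × (7781.6)² ≈ 35306661 km².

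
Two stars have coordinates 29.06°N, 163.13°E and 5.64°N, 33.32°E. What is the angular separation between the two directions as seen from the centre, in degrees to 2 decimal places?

120.61°

With latitudes φ₁ = 29.060°, φ₂ = 5.640° and longitude difference Δλ = -129.810°:
Haversine: a = sin²(Δφ/2) + cos φ₁ cos φ₂ sin²(Δλ/2) = 0.0412 + (0.8741)(0.9952)(0.8201) = 0.75460.
Central angle c = 2·arcsin(√a) = 2.10505 rad.
So the angular separation is 120.61°.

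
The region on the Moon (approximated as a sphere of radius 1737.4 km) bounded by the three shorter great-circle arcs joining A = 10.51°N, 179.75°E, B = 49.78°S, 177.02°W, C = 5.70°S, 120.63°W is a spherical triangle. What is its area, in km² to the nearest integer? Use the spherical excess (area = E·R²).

Side lengths (central angles): a = 1.1246, b = 1.0739, c = 1.0534 rad; semiperimeter s = 1.6260.
By l'Huilier's theorem, tan(E/4) = √[tan(s/2) tan((s−a)/2) tan((s−b)/2) tan((s−c)/2)], giving spherical excess E = 0.5964 rad.
Area = E·R² = 0.5964 × (1737.4)² ≈ 1800263 km².

1800263 km²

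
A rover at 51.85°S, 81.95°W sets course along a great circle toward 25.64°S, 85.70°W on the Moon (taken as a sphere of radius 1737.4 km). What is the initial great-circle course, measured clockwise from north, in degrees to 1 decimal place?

352.4°

With φ₁ = -0.9050, φ₂ = -0.4475, Δλ = -0.0654 rad, the forward-azimuth formula gives
θ = atan2( sin Δλ cos φ₂ , cos φ₁ sin φ₂ − sin φ₁ cos φ₂ cos Δλ ) = atan2(-0.0590, 0.4401) = -7.63°.
Adding 360° brings this into [0°, 360°): 352.4°.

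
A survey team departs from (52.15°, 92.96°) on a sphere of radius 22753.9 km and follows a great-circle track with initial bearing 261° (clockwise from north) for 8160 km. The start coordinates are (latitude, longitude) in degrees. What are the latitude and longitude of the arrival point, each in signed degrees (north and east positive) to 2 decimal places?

44.89°, 63.67°

Angular distance δ = d/R = 8160/22753.9 = 0.35862 rad; initial bearing θ = 4.5553 rad.
sin φ₂ = sin φ₁ cos δ + cos φ₁ sin δ cos θ = (0.7896)(0.9364) + (0.6136)(0.3510)(-0.1564) = 0.7057, so φ₂ = 44.89°.
Δλ = atan2(sin θ sin δ cos φ₁, cos δ − sin φ₁ sin φ₂) = atan2(-0.2127, 0.3792) = -29.293°.
λ₂ = 92.960° − 29.293° = 63.67°.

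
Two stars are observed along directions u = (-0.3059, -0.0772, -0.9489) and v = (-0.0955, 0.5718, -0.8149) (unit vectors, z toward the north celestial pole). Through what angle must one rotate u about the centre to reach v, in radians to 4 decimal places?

0.7101 rad

u·v = 0.7583; |u| = 1.0000, |v| = 1.0001.
cos θ = (u·v)/(|u||v|) = 0.7583, so θ = 0.7101 rad.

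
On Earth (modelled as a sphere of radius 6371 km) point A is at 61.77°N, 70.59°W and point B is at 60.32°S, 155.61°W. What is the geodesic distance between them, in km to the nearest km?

15364 km

With latitudes φ₁ = 61.770°, φ₂ = -60.320° and longitude difference Δλ = -85.020°:
cos c = sin φ₁ sin φ₂ + cos φ₁ cos φ₂ cos Δλ = (0.8811)(-0.8688) + (0.4730)(0.4952)(0.0868) = -0.74513,
so c = arccos(-0.74513) = 2.41153 rad.
Distance = R·c = 6371 × 2.4115 ≈ 15364 km.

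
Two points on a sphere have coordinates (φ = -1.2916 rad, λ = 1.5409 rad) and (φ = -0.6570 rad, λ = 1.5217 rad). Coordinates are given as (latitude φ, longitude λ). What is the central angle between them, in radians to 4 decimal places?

0.6347 rad

Let φ₁ = -1.2916 rad, φ₂ = -0.6570 rad, and Δλ = -0.0192 rad.
cos c = sin φ₁ sin φ₂ + cos φ₁ cos φ₂ cos Δλ = (-0.9613)(-0.6107) + (0.2756)(0.7918)(0.9998) = 0.80527,
so c = arccos(0.80527) = 0.63467 rad.
So the angular separation is 0.6347 rad.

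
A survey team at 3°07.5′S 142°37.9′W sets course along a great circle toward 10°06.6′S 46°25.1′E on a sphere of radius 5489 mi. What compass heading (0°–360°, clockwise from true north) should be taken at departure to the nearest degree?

With φ₁ = -0.0545, φ₂ = -0.1765, Δλ = -2.9836 rad, the forward-azimuth formula gives
θ = atan2( sin Δλ cos φ₂ , cos φ₁ sin φ₂ − sin φ₁ cos φ₂ cos Δλ ) = atan2(-0.1549, -0.2283) = -145.85°.
Adding 360° brings this into [0°, 360°): 214°.

214°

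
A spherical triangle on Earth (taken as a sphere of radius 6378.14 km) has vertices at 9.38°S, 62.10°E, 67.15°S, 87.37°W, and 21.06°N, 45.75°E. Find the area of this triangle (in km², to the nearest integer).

Side lengths (central angles): a = 2.1881, b = 0.6007, c = 1.7516 rad; semiperimeter s = 2.2702.
By l'Huilier's theorem, tan(E/4) = √[tan(s/2) tan((s−a)/2) tan((s−b)/2) tan((s−c)/2)], giving spherical excess E = 0.6375 rad.
Area = E·R² = 0.6375 × (6378.14)² ≈ 25935815 km².

25935815 km²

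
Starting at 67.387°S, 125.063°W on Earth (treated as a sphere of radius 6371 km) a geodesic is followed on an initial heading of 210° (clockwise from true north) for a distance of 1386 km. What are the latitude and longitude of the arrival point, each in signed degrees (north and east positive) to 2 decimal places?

-76.71°, -153.07°

Angular distance δ = d/R = 1386/6371 = 0.21755 rad; initial bearing θ = 3.6652 rad.
sin φ₂ = sin φ₁ cos δ + cos φ₁ sin δ cos θ = (-0.9231)(0.9764) + (0.3845)(0.2158)(-0.8660) = -0.9732, so φ₂ = -76.71°.
Δλ = atan2(sin θ sin δ cos φ₁, cos δ − sin φ₁ sin φ₂) = atan2(-0.0415, 0.0780) = -28.009°.
λ₂ = -125.063° − 28.009° = -153.07°.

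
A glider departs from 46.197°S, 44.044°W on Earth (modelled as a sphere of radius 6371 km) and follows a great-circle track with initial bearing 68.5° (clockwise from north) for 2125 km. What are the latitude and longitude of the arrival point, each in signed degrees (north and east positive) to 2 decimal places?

-36.79°, -21.69°

Angular distance δ = d/R = 2125/6371 = 0.33354 rad; initial bearing θ = 1.1956 rad.
sin φ₂ = sin φ₁ cos δ + cos φ₁ sin δ cos θ = (-0.7217)(0.9449) + (0.6922)(0.3274)(0.3665) = -0.5989, so φ₂ = -36.79°.
Δλ = atan2(sin θ sin δ cos φ₁, cos δ − sin φ₁ sin φ₂) = atan2(0.2108, 0.5127) = 22.357°.
λ₂ = -44.044° + 22.357° = -21.69°.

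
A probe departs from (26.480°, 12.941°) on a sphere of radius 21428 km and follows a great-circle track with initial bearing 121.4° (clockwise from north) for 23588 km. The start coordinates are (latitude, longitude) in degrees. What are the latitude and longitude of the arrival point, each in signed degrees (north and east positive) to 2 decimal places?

-12.35°, 64.11°

Angular distance δ = d/R = 23588/21428 = 1.10080 rad; initial bearing θ = 2.1188 rad.
sin φ₂ = sin φ₁ cos δ + cos φ₁ sin δ cos θ = (0.4459)(0.4529) + (0.8951)(0.8916)(-0.5210) = -0.2139, so φ₂ = -12.35°.
Δλ = atan2(sin θ sin δ cos φ₁, cos δ − sin φ₁ sin φ₂) = atan2(0.6812, 0.5482) = 51.171°.
λ₂ = 12.941° + 51.171° = 64.11°.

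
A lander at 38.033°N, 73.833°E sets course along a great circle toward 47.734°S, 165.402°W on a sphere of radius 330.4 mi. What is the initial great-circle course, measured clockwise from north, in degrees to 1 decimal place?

With φ₁ = 0.6638, φ₂ = -0.8331, Δλ = 2.1077 rad, the forward-azimuth formula gives
θ = atan2( sin Δλ cos φ₂ , cos φ₁ sin φ₂ − sin φ₁ cos φ₂ cos Δλ ) = atan2(0.5779, -0.3709) = 122.69°.
So the initial bearing is 122.7°.

122.7°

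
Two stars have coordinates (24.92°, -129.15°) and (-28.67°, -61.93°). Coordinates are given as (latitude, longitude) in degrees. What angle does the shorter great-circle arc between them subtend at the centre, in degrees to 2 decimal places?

Let φ₁ = 0.4349 rad, φ₂ = -0.5004 rad, and Δλ = 1.1732 rad.
cos c = sin φ₁ sin φ₂ + cos φ₁ cos φ₂ cos Δλ = (0.4214)(-0.4798) + (0.9069)(0.8774)(0.3872) = 0.10594,
so c = arccos(0.10594) = 1.46465 rad.
So the angular separation is 83.92°.

83.92°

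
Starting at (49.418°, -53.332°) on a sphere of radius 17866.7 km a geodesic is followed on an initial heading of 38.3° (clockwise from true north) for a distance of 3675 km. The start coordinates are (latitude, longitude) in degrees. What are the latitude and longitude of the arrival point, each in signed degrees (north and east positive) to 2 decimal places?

57.97°, -39.52°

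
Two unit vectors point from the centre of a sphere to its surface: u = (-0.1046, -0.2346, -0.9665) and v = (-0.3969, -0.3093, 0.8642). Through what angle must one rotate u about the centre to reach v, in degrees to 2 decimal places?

136.15°

u·v = -0.7212; |u| = 1.0001, |v| = 1.0000.
cos θ = (u·v)/(|u||v|) = -0.7211, so θ = 136.15°.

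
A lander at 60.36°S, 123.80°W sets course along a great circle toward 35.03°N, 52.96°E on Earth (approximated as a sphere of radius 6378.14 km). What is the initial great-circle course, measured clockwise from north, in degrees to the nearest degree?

174°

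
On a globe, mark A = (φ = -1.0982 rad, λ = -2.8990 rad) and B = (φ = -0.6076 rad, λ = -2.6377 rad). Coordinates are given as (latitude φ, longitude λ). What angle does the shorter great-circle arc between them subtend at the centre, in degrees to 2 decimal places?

29.62°

Let φ₁ = -1.0982 rad, φ₂ = -0.6076 rad, and Δλ = 0.2613 rad.
Haversine: a = sin²(Δφ/2) + cos φ₁ cos φ₂ sin²(Δλ/2) = 0.0590 + (0.4552)(0.8210)(0.0170) = 0.06532.
Central angle c = 2·arcsin(√a) = 0.51688 rad.
So the angular separation is 29.62°.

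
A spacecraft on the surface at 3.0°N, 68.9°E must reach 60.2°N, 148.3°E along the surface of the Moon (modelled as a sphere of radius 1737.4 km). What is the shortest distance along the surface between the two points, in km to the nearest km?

With latitudes φ₁ = 3.000°, φ₂ = 60.200° and longitude difference Δλ = 79.400°:
Haversine: a = sin²(Δφ/2) + cos φ₁ cos φ₂ sin²(Δλ/2) = 0.2291 + (0.9986)(0.4970)(0.4080) = 0.43165.
Central angle c = 2·arcsin(√a) = 1.43366 rad.
Distance = R·c = 1737.4 × 1.4337 ≈ 2491 km.

2491 km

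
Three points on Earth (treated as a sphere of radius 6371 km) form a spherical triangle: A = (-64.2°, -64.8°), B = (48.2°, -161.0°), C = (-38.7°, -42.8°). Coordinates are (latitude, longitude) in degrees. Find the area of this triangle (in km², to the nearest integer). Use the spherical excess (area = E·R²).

49914610 km²

Side lengths (central angles): a = 2.3630, b = 0.4994, c = 2.3497 rad; semiperimeter s = 2.6061.
By l'Huilier's theorem, tan(E/4) = √[tan(s/2) tan((s−a)/2) tan((s−b)/2) tan((s−c)/2)], giving spherical excess E = 1.2297 rad.
Area = E·R² = 1.2297 × (6371)² ≈ 49914610 km².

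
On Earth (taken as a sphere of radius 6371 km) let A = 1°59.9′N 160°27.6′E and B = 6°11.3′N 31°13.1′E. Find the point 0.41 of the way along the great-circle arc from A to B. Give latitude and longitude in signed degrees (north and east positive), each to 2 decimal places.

8.81°, 107.87°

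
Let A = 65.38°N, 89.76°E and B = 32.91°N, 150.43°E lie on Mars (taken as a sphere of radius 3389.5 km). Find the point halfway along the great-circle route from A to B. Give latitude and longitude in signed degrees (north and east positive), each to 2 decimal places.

Central angle δ = 0.8430 rad. Interpolating on the sphere with fraction f = 0.5:
P = [sin((1−f)δ)·A + sin(fδ)·B] / sin δ = 0.5480·A + 0.5480·B in Cartesian coordinates,
giving P = (-0.3992, 0.4553, 0.7959), i.e. latitude 52.74°, longitude 131.24°.

52.74°, 131.24°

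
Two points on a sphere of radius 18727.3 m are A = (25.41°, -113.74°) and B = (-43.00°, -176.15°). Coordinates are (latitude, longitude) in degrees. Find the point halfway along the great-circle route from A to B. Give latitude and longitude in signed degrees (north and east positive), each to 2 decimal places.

-10.23°, -141.30°

Central angle δ = 1.5575 rad. Interpolating on the sphere with fraction f = 0.5:
P = [sin((1−f)δ)·A + sin(fδ)·B] / sin δ = 0.7024·A + 0.7024·B in Cartesian coordinates,
giving P = (-0.7680, -0.6153, -0.1777), i.e. latitude -10.23°, longitude -141.30°.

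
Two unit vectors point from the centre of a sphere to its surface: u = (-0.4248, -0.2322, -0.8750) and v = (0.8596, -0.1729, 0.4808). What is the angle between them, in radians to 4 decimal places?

2.4124 rad

u·v = -0.7457; |u| = 1.0000, |v| = 1.0000.
cos θ = (u·v)/(|u||v|) = -0.7457, so θ = 2.4124 rad.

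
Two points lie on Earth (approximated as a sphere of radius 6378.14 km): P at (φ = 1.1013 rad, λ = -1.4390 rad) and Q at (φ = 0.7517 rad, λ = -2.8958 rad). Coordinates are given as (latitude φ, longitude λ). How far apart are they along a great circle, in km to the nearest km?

5534 km

With latitudes φ₁ = 63.100°, φ₂ = 43.069° and longitude difference Δλ = -83.468°:
cos c = sin φ₁ sin φ₂ + cos φ₁ cos φ₂ cos Δλ = (0.8918)(0.6829) + (0.4524)(0.7305)(0.1137) = 0.64659,
so c = arccos(0.64659) = 0.86769 rad.
Distance = R·c = 6378.14 × 0.8677 ≈ 5534 km.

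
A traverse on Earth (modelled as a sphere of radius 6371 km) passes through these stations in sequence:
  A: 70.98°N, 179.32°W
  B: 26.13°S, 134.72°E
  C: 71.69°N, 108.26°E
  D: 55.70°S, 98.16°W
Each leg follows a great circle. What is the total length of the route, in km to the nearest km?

Leg A→B: central angle 1.7854 rad, distance 11374.8 km.
Leg B→C: central angle 1.7372 rad, distance 11067.5 km.
Leg C→D: central angle 2.8018 rad, distance 17850.2 km.
Total: 11374.8 + 11067.5 + 17850.2 ≈ 40293 km.

40293 km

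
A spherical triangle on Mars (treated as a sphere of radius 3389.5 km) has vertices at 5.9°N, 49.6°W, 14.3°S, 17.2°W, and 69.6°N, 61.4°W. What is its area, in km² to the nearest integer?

Side lengths (central angles): a = 1.5602, b = 1.1199, c = 0.6625 rad; semiperimeter s = 1.6713.
By l'Huilier's theorem, tan(E/4) = √[tan(s/2) tan((s−a)/2) tan((s−b)/2) tan((s−c)/2)], giving spherical excess E = 0.3908 rad.
Area = E·R² = 0.3908 × (3389.5)² ≈ 4490112 km².

4490112 km²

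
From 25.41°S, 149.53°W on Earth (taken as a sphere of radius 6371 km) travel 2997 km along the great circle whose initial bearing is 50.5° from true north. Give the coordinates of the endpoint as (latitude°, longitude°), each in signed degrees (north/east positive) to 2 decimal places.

Angular distance δ = d/R = 2997/6371 = 0.47041 rad; initial bearing θ = 0.8814 rad.
sin φ₂ = sin φ₁ cos δ + cos φ₁ sin δ cos θ = (-0.4291)(0.8914) + (0.9033)(0.4533)(0.6361) = -0.1221, so φ₂ = -7.01°.
Δλ = atan2(sin θ sin δ cos φ₁, cos δ − sin φ₁ sin φ₂) = atan2(0.3159, 0.8390) = 20.633°.
λ₂ = -149.530° + 20.633° = -128.90°.

-7.01°, -128.90°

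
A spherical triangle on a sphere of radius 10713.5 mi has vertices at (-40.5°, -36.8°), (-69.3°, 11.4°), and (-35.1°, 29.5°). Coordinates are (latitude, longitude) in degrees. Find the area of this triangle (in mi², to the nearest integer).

25487554 mi²

Side lengths (central angles): a = 0.6219, b = 0.8976, c = 0.6654 rad; semiperimeter s = 1.0924.
By l'Huilier's theorem, tan(E/4) = √[tan(s/2) tan((s−a)/2) tan((s−b)/2) tan((s−c)/2)], giving spherical excess E = 0.2221 rad.
Area = E·R² = 0.2221 × (10713.5)² ≈ 25487554 mi².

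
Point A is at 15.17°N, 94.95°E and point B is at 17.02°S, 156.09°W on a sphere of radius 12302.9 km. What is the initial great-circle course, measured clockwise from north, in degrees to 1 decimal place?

102.5°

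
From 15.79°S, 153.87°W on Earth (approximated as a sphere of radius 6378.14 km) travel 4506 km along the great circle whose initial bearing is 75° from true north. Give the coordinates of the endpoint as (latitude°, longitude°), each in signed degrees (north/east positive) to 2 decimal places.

-2.60°, -114.99°

Angular distance δ = d/R = 4506/6378.14 = 0.70648 rad; initial bearing θ = 1.3090 rad.
sin φ₂ = sin φ₁ cos δ + cos φ₁ sin δ cos θ = (-0.2721)(0.7607) + (0.9623)(0.6492)(0.2588) = -0.0453, so φ₂ = -2.60°.
Δλ = atan2(sin θ sin δ cos φ₁, cos δ − sin φ₁ sin φ₂) = atan2(0.6034, 0.7483) = 38.879°.
λ₂ = -153.870° + 38.879° = -114.99°.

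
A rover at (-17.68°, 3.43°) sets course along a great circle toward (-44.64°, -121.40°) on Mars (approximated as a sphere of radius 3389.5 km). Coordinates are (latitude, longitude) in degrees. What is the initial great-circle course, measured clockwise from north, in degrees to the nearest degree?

216°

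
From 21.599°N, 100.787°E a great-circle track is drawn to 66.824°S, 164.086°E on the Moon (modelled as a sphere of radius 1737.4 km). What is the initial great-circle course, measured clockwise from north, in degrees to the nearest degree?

Δλ = 63.299° = 1.1048 rad.
y = sin Δλ · cos φ₂ = (0.8934)(0.3936) = 0.3516
x = cos φ₁ sin φ₂ − sin φ₁ cos φ₂ cos Δλ = (0.9298)(-0.9193) − (0.3681)(0.3936)(0.4493) = -0.9198
θ = atan2(y, x) = 159.08°, so the bearing is 159°.

159°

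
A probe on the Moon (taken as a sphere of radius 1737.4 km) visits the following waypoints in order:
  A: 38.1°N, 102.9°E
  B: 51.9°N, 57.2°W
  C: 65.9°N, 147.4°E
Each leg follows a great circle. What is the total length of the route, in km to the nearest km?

Leg A→B: central angle 1.5418 rad, distance 2678.7 km.
Leg B→C: central angle 1.0596 rad, distance 1840.9 km.
Total: 2678.7 + 1840.9 ≈ 4520 km.

4520 km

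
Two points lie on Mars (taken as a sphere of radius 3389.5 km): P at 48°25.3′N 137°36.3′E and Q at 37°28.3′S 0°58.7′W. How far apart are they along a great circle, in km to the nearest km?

With latitudes φ₁ = 48.422°, φ₂ = -37.472° and longitude difference Δλ = -138.583°:
cos c = sin φ₁ sin φ₂ + cos φ₁ cos φ₂ cos Δλ = (0.7480)(-0.6084) + (0.6636)(0.7937)(-0.7499) = -0.85007,
so c = arccos(-0.85007) = 2.58692 rad.
Distance = R·c = 3389.5 × 2.5869 ≈ 8768 km.

8768 km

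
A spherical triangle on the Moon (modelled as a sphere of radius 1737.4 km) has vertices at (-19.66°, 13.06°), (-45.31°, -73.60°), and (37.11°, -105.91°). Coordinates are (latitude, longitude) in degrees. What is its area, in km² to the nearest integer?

4777381 km²

Side lengths (central angles): a = 1.5257, b = 2.1733, c = 1.2893 rad; semiperimeter s = 2.4942.
By l'Huilier's theorem, tan(E/4) = √[tan(s/2) tan((s−a)/2) tan((s−b)/2) tan((s−c)/2)], giving spherical excess E = 1.5827 rad.
Area = E·R² = 1.5827 × (1737.4)² ≈ 4777381 km².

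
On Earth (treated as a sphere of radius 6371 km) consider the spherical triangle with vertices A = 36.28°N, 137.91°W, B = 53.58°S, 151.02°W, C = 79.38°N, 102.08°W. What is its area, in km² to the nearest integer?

Side lengths (central angles): a = 2.3732, b = 0.7925, c = 1.5808 rad; semiperimeter s = 2.3733.
By l'Huilier's theorem, tan(E/4) = √[tan(s/2) tan((s−a)/2) tan((s−b)/2) tan((s−c)/2)], giving spherical excess E = 0.0249 rad.
Area = E·R² = 0.0249 × (6371)² ≈ 1009761 km².

1009761 km²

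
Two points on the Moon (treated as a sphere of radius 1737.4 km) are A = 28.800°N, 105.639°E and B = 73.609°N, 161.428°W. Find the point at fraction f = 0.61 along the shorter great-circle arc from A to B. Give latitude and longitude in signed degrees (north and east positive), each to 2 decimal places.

63.55°, 131.87°

The central angle between A and B is δ = 1.1046 rad.
With f = 0.61, the slerp weights are sin((1−f)δ)/sin δ = 0.4675 and sin(fδ)/sin δ = 0.6985.
Weighted sum of the unit vectors: (0.4675)·(-0.2362,0.8439,0.4818) + (0.6985)·(-0.2675,-0.0899,0.9594) = (-0.2973, 0.3317, 0.8953).
Converting back: φ = atan2(z, √(x²+y²)) = 63.55°, λ = atan2(y, x) = 131.87°.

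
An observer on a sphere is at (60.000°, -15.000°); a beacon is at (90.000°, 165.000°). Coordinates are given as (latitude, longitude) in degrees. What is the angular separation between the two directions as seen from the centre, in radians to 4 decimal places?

0.5236 rad

In radians: φ₁ = 1.0472, φ₂ = 1.5708, Δλ = -180.000° = -3.1416 rad.
cos c = sin φ₁ sin φ₂ + cos φ₁ cos φ₂ cos Δλ = (0.8660)(1.0000) + (0.5000)(0.0000)(-1.0000) = 0.86603,
so c = arccos(0.86603) = 0.52360 rad.
So the angular separation is 0.5236 rad.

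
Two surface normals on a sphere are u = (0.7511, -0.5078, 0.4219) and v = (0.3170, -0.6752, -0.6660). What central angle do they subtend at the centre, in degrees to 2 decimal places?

72.54°

u·v = 0.3000; |u| = 1.0000, |v| = 1.0000.
cos θ = (u·v)/(|u||v|) = 0.3000, so θ = 72.54°.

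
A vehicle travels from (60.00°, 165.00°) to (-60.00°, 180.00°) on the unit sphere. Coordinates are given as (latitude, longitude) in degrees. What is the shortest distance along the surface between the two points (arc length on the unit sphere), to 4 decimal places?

In radians: φ₁ = 1.0472, φ₂ = -1.0472, Δλ = 15.000° = 0.2618 rad.
cos c = sin φ₁ sin φ₂ + cos φ₁ cos φ₂ cos Δλ = (0.8660)(-0.8660) + (0.5000)(0.5000)(0.9659) = -0.50852,
so c = arccos(-0.50852) = 2.10426 rad.
On the unit sphere the arc length equals the central angle: 2.1043.

2.1043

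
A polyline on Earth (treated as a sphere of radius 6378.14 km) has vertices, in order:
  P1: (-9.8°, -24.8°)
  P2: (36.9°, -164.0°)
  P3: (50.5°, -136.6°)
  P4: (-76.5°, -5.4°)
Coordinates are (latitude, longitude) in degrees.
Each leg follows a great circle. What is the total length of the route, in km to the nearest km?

Leg P1→P2: central angle 2.3444 rad, distance 14952.9 km.
Leg P2→P3: central angle 0.4155 rad, distance 2650.4 km.
Leg P3→P4: central angle 2.5832 rad, distance 16476.1 km.
Total: 14952.9 + 2650.4 + 16476.1 ≈ 34079 km.

34079 km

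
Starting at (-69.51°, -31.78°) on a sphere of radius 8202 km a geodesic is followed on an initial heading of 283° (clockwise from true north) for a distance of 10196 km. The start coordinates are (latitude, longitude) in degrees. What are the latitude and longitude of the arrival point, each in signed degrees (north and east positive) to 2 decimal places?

Angular distance δ = d/R = 10196/8202 = 1.24311 rad; initial bearing θ = 4.9393 rad.
sin φ₂ = sin φ₁ cos δ + cos φ₁ sin δ cos θ = (-0.9367)(0.3219) + (0.3500)(0.9468)(0.2250) = -0.2269, so φ₂ = -13.12°.
Δλ = atan2(sin θ sin δ cos φ₁, cos δ − sin φ₁ sin φ₂) = atan2(-0.3229, 0.1093) = -71.305°.
λ₂ = -31.780° − 71.305° = -103.08°.

-13.12°, -103.08°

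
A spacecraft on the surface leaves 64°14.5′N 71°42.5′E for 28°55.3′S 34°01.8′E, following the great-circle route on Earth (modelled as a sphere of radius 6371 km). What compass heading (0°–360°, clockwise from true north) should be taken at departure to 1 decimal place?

212.7°

With φ₁ = 1.1212, φ₂ = -0.5048, Δλ = -0.6576 rad, the forward-azimuth formula gives
θ = atan2( sin Δλ cos φ₂ , cos φ₁ sin φ₂ − sin φ₁ cos φ₂ cos Δλ ) = atan2(-0.5350, -0.8341) = -147.32°.
Adding 360° brings this into [0°, 360°): 212.7°.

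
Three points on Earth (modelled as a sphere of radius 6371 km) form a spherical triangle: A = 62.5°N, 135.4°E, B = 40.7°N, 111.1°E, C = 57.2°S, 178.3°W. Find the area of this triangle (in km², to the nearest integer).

Side lengths (central angles): a = 1.9951, b = 2.1807, c = 0.4568 rad; semiperimeter s = 2.3163.
By l'Huilier's theorem, tan(E/4) = √[tan(s/2) tan((s−a)/2) tan((s−b)/2) tan((s−c)/2)], giving spherical excess E = 0.7260 rad.
Area = E·R² = 0.7260 × (6371)² ≈ 29467357 km².

29467357 km²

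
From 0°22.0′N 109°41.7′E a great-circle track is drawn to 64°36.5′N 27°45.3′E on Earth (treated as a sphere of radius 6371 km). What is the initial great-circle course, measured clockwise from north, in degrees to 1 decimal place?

334.8°

Δλ = -81.940° = -1.4301 rad.
y = sin Δλ · cos φ₂ = (-0.9901)(0.4288) = -0.4246
x = cos φ₁ sin φ₂ − sin φ₁ cos φ₂ cos Δλ = (1.0000)(0.9034) − (0.0064)(0.4288)(0.1402) = 0.9030
θ = atan2(y, x) = -25.18°; adding 360° gives 334.8°.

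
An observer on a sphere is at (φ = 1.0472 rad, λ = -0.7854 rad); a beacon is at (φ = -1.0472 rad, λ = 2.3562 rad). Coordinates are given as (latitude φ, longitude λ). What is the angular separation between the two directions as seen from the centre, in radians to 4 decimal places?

3.1416 rad

With latitudes φ₁ = 60.000°, φ₂ = -60.000° and longitude difference Δλ = -180.000°:
Haversine: a = sin²(Δφ/2) + cos φ₁ cos φ₂ sin²(Δλ/2) = 0.7500 + (0.5000)(0.5000)(1.0000) = 1.00000.
Central angle c = 2·arcsin(√a) = 3.14159 rad.
So the angular separation is 3.1416 rad.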